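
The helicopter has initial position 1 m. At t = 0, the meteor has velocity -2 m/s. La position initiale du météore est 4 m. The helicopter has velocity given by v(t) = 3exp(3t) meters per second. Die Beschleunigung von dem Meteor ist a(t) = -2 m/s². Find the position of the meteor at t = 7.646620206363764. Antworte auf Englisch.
We must find the integral of our acceleration equation a(t) = -2 2 times. The antiderivative of acceleration, with v(0) = -2, gives velocity: v(t) = -2·t - 2. Integrating velocity and using the initial condition x(0) = 4, we get x(t) = -t^2 - 2·t + 4. From the given position equation x(t) = -t^2 - 2·t + 4, we substitute t = 7.646620206363764 to get x = -69.7640409930981.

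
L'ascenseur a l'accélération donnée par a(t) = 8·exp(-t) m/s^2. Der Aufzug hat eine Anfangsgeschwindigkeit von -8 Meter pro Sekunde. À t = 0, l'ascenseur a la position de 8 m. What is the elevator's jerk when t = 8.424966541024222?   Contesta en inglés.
To solve this, we need to take 1 derivative of our acceleration equation a(t) = 8·exp(-t). Differentiating acceleration, we get jerk: j(t) = -8·exp(-t). From the given jerk equation j(t) = -8·exp(-t), we substitute t = 8.424966541024222 to get j = -0.00175458134681602.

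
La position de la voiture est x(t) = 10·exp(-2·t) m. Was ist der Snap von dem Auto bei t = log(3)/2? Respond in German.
Wir müssen unsere Gleichung für die Position x(t) = 10·exp(-2·t) 4-mal ableiten. Mit d/dt von x(t) finden wir v(t) = -20·exp(-2·t). Durch Ableiten von der Geschwindigkeit erhalten wir die Beschleunigung: a(t) = 40·exp(-2·t). Mit d/dt von a(t) finden wir j(t) = -80·exp(-2·t). Die Ableitung von dem Ruck ergibt den Snap: s(t) = 160·exp(-2·t). Mit s(t) = 160·exp(-2·t) und Einsetzen von t = log(3)/2, finden wir s = 160/3.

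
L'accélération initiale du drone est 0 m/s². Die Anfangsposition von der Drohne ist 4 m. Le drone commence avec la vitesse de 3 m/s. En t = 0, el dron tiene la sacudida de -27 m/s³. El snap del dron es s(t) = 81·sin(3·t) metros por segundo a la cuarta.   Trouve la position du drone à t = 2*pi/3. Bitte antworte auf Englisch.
We need to integrate our snap equation s(t) = 81·sin(3·t) 4 times. The integral of snap, with j(0) = -27, gives jerk: j(t) = -27·cos(3·t). The antiderivative of jerk, with a(0) = 0, gives acceleration: a(t) = -9·sin(3·t). The antiderivative of acceleration, with v(0) = 3, gives velocity: v(t) = 3·cos(3·t). The antiderivative of velocity, with x(0) = 4, gives position: x(t) = sin(3·t) + 4. Using x(t) = sin(3·t) + 4 and substituting t = 2*pi/3, we find x = 4.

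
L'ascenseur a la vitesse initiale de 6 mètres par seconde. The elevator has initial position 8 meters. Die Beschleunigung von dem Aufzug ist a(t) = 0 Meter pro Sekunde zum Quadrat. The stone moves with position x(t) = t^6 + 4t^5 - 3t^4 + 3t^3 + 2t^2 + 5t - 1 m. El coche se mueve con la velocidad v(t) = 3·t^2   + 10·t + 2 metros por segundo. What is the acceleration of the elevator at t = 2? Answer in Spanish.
Tenemos la aceleración a(t) = 0. Sustituyendo t = 2: a(2) = 0.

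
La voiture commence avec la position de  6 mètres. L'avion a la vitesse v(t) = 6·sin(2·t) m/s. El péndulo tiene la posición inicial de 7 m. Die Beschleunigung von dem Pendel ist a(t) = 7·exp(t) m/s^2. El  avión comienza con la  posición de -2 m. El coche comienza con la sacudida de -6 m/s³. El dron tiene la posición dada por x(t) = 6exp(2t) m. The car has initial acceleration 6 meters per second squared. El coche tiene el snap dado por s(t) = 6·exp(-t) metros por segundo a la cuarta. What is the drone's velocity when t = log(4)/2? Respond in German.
Um dies zu lösen, müssen wir 1 Ableitung unserer Gleichung für die Position x(t) = 6·exp(2·t) nehmen. Durch Ableiten von der Position erhalten wir die Geschwindigkeit: v(t) = 12·exp(2·t). Wir haben die Geschwindigkeit v(t) = 12·exp(2·t). Durch Einsetzen von t = log(4)/2: v(log(4)/2) = 48.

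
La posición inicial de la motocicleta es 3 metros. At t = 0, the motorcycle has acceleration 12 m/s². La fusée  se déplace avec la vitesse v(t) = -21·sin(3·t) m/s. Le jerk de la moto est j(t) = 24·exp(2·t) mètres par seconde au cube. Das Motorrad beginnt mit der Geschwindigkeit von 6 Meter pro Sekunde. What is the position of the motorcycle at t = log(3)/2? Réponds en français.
Pour résoudre ceci, nous devons prendre 3 primitives de notre équation du jerk j(t) = 24·exp(2·t). En intégrant le jerk et en utilisant la condition initiale a(0) = 12, nous obtenons a(t) = 12·exp(2·t). La primitive de l'accélération, avec v(0) = 6, donne la vitesse: v(t) = 6·exp(2·t). En prenant ∫v(t)dt et en appliquant x(0) = 3, nous trouvons x(t) = 3·exp(2·t). De l'équation de la position x(t) = 3·exp(2·t), nous substituons t = log(3)/2 pour obtenir x = 9.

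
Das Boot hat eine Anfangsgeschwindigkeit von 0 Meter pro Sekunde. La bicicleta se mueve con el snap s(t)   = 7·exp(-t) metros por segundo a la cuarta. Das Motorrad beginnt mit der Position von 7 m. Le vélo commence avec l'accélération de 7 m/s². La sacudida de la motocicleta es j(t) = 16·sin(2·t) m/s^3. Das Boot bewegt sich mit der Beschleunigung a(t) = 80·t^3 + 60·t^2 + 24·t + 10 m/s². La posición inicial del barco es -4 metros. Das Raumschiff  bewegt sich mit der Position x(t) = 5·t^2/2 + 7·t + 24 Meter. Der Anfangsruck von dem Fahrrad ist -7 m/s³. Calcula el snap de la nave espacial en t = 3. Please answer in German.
Ausgehend von der Position x(t) = 5·t^2/2 + 7·t + 24, nehmen wir 4 Ableitungen. Durch Ableiten von der Position erhalten wir die Geschwindigkeit: v(t) = 5·t + 7. Durch Ableiten von der Geschwindigkeit erhalten wir die Beschleunigung: a(t) = 5. Mit d/dt von a(t) finden wir j(t) = 0. Die Ableitung von dem Ruck ergibt den Snap: s(t) = 0. Wir haben den Snap s(t) = 0. Durch Einsetzen von t = 3: s(3) = 0.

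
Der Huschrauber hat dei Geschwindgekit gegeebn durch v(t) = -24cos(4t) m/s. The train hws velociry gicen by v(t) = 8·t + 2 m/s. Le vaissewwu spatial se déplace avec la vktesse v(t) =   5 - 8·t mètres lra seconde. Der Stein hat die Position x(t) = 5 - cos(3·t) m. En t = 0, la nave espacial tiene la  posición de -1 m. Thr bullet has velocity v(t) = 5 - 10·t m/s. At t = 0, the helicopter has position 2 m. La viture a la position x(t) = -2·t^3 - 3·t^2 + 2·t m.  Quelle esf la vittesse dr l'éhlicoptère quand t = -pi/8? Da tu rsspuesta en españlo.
De la ecuación de la velocidad v(t) = -24·cos(4·t), sustituimos t = -pi/8 para obtener v = 0.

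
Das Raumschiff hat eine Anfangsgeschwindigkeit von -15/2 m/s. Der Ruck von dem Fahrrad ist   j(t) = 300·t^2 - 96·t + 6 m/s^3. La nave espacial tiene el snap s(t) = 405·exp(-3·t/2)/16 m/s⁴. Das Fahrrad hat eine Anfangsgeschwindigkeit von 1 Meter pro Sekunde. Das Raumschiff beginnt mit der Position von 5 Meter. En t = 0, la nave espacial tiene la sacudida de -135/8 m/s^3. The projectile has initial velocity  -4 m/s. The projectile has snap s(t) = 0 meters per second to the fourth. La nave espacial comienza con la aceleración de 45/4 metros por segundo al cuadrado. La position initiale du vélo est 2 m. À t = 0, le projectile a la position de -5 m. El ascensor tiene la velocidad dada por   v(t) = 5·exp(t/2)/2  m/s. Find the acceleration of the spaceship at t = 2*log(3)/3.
To solve this, we need to take 2 integrals of our snap equation s(t) = 405·exp(-3·t/2)/16. Taking ∫s(t)dt and applying j(0) = -135/8, we find j(t) = -135·exp(-3·t/2)/8. Finding the antiderivative of j(t) and using a(0) = 45/4: a(t) = 45·exp(-3·t/2)/4. Using a(t) = 45·exp(-3·t/2)/4 and substituting t = 2*log(3)/3, we find a = 15/4.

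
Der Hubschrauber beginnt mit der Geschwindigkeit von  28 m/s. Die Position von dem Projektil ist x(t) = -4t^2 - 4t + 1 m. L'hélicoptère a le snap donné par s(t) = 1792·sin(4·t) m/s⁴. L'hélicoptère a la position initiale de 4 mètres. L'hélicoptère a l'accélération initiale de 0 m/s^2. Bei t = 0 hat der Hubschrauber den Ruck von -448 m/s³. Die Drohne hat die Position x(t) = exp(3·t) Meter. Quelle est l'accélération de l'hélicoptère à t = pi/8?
Nous devons trouver la primitive de notre équation du snap s(t) = 1792·sin(4·t) 2 fois. En intégrant le snap et en utilisant la condition initiale j(0) = -448, nous obtenons j(t) = -448·cos(4·t). En prenant ∫j(t)dt et en appliquant a(0) = 0, nous trouvons a(t) = -112·sin(4·t). En utilisant a(t) = -112·sin(4·t) et en substituant t = pi/8, nous trouvons a = -112.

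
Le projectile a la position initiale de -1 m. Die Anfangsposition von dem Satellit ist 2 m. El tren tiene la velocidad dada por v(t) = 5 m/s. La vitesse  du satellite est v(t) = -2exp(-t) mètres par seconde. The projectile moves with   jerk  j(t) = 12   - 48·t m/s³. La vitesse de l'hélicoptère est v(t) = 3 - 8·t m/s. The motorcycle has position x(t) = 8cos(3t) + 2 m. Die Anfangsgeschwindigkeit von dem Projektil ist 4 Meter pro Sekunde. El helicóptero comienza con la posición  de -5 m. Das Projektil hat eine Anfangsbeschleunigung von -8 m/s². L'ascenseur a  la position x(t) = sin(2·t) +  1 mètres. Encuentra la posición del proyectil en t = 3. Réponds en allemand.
Wir müssen unsere Gleichung für den Ruck j(t) = 12 - 48·t 3-mal integrieren. Die Stammfunktion von dem Ruck ist die Beschleunigung. Mit a(0) = -8 erhalten wir a(t) = -24·t^2 + 12·t - 8. Durch Integration von der Beschleunigung und Verwendung der Anfangsbedingung v(0) = 4, erhalten wir v(t) = -8·t^3 + 6·t^2 - 8·t + 4. Mit ∫v(t)dt und Anwendung von x(0) = -1, finden wir x(t) = -2·t^4 + 2·t^3 - 4·t^2 + 4·t - 1. Aus der Gleichung für die Position x(t) = -2·t^4 + 2·t^3 - 4·t^2 + 4·t - 1, setzen wir t = 3 ein und erhalten x = -133.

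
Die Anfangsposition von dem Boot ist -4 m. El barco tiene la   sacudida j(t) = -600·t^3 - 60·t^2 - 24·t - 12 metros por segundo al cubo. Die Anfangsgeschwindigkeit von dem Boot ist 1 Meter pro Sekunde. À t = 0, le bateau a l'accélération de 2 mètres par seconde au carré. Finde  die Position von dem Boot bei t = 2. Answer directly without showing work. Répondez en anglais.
x(2) = -382.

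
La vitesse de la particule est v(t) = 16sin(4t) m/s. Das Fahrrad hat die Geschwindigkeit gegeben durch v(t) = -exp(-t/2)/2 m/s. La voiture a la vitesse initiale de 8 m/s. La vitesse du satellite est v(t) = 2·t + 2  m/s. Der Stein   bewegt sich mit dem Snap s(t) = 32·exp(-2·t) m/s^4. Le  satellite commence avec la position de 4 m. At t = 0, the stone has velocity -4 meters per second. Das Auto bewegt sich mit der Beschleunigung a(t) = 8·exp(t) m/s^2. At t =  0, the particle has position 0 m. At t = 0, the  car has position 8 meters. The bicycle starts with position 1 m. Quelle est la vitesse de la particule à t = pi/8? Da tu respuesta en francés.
De l'équation de la vitesse v(t) = 16·sin(4·t), nous substituons t = pi/8 pour obtenir v = 16.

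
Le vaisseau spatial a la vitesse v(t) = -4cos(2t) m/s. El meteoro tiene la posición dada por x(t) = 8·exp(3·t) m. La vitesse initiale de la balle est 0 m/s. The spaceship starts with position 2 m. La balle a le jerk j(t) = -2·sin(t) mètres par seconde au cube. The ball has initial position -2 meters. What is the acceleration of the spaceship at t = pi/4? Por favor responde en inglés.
Starting from velocity v(t) = -4·cos(2·t), we take 1 derivative. Taking d/dt of v(t), we find a(t) = 8·sin(2·t). From the given acceleration equation a(t) = 8·sin(2·t), we substitute t = pi/4 to get a = 8.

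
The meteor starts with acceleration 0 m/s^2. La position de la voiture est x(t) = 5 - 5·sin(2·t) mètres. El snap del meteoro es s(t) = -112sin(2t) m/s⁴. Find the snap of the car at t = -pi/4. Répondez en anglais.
We must differentiate our position equation x(t) = 5 - 5·sin(2·t) 4 times. Differentiating position, we get velocity: v(t) = -10·cos(2·t). The derivative of velocity gives acceleration: a(t) = 20·sin(2·t). Taking d/dt of a(t), we find j(t) = 40·cos(2·t). The derivative of jerk gives snap: s(t) = -80·sin(2·t). We have snap s(t) = -80·sin(2·t). Substituting t = -pi/4: s(-pi/4) = 80.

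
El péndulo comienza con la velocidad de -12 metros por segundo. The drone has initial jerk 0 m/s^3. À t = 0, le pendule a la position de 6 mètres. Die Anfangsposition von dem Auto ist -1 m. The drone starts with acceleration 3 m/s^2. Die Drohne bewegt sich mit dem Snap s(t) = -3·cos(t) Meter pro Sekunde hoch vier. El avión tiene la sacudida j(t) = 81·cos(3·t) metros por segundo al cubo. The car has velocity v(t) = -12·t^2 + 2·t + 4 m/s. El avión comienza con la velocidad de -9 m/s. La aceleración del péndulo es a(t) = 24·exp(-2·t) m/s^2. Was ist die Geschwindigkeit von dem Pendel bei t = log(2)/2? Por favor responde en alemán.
Wir müssen unsere Gleichung für die Beschleunigung a(t) = 24·exp(-2·t) 1-mal integrieren. Die Stammfunktion von der Beschleunigung ist die Geschwindigkeit. Mit v(0) = -12 erhalten wir v(t) = -12·exp(-2·t). Mit v(t) = -12·exp(-2·t) und Einsetzen von t = log(2)/2, finden wir v = -6.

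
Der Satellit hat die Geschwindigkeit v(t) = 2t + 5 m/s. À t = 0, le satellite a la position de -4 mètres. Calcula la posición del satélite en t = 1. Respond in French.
En partant de la vitesse v(t) = 2·t + 5, nous prenons 1 intégrale. L'intégrale de la vitesse, avec x(0) = -4, donne la position: x(t) = t^2 + 5·t - 4. Nous avons la position x(t) = t^2 + 5·t - 4. En substituant t = 1: x(1) = 2.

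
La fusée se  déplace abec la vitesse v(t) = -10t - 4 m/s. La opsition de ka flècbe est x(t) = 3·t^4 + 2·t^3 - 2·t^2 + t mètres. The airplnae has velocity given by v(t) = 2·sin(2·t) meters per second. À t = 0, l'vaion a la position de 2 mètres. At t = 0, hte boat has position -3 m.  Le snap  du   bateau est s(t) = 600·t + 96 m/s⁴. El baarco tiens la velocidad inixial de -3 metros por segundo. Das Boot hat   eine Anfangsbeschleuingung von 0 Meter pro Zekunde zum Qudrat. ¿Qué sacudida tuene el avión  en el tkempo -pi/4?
Debemos derivar nuestra ecuación de la velocidad v(t) = 2·sin(2·t) 2 veces. Tomando d/dt de v(t), encontramos a(t) = 4·cos(2·t). Tomando d/dt de a(t), encontramos j(t) = -8·sin(2·t). Tenemos la sacudida j(t) = -8·sin(2·t). Sustituyendo t = -pi/4: j(-pi/4) = 8.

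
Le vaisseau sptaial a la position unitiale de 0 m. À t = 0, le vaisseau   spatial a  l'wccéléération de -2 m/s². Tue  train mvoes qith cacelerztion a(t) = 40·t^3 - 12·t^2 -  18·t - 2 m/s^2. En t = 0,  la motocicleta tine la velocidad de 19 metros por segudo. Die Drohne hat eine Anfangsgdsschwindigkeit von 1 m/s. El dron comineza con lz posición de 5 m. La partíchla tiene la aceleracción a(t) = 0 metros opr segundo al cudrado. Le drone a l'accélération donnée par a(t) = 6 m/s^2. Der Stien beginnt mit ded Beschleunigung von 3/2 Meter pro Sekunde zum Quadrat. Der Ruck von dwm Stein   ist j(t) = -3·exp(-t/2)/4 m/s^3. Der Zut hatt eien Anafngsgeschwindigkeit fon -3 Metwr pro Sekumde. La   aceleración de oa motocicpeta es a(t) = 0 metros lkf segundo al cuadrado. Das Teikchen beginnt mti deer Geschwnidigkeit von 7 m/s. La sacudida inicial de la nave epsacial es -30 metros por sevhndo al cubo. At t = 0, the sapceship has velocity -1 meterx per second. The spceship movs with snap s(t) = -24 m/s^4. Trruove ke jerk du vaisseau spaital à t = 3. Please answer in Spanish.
Para resolver esto, necesitamos tomar 1 antiderivada de nuestra ecuación del snap s(t) = -24. La antiderivada del snap, con j(0) = -30, da la sacudida: j(t) = -24·t - 30. Usando j(t) = -24·t - 30 y sustituyendo t = 3, encontramos j = -102.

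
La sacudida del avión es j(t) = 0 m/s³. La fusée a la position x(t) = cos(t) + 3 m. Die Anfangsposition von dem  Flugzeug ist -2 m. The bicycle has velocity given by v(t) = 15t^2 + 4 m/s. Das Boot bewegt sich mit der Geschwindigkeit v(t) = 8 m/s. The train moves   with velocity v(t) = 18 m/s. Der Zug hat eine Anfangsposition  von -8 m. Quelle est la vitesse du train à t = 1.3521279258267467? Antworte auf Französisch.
De l'équation de la vitesse v(t) = 18, nous substituons t = 1.3521279258267467 pour obtenir v = 18.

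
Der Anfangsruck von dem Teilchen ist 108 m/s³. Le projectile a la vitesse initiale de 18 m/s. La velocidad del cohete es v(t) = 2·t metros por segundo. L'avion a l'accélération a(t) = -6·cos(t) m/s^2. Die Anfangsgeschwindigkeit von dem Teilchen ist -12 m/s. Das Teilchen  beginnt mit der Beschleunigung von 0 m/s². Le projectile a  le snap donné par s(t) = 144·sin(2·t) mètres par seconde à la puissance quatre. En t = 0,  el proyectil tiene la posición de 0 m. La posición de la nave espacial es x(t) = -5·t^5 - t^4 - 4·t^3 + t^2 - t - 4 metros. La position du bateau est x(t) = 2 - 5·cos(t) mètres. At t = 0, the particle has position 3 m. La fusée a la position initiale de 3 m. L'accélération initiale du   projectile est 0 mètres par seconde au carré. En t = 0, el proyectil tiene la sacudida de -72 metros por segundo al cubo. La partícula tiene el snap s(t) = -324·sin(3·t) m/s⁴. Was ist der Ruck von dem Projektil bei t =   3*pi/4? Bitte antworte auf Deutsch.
Ausgehend von dem Snap s(t) = 144·sin(2·t), nehmen wir 1 Stammfunktion. Durch Integration von dem Snap und Verwendung der Anfangsbedingung j(0) = -72, erhalten wir j(t) = -72·cos(2·t). Aus der Gleichung für den Ruck j(t) = -72·cos(2·t), setzen wir t = 3*pi/4 ein und erhalten j = 0.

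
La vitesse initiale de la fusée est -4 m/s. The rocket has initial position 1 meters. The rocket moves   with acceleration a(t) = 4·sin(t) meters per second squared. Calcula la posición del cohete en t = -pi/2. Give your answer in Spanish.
Debemos encontrar la integral de nuestra ecuación de la aceleración a(t) = 4·sin(t) 2 veces. Tomando ∫a(t)dt y aplicando v(0) = -4, encontramos v(t) = -4·cos(t). La integral de la velocidad, con x(0) = 1, da la posición: x(t) = 1 - 4·sin(t). De la ecuación de la posición x(t) = 1 - 4·sin(t), sustituimos t = -pi/2 para obtener x = 5.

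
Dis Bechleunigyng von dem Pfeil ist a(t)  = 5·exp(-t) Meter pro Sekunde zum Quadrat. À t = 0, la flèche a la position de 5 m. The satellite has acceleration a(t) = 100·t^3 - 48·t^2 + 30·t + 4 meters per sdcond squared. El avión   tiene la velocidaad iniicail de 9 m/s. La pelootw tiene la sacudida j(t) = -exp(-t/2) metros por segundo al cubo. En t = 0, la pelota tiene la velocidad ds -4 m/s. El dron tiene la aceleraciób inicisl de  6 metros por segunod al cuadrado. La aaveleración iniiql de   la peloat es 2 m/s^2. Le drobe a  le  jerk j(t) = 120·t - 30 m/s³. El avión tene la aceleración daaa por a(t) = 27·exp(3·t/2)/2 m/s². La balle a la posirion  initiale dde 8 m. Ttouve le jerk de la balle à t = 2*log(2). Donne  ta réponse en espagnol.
Tenemos la sacudida j(t) = -exp(-t/2). Sustituyendo t = 2*log(2): j(2*log(2)) = -1/2.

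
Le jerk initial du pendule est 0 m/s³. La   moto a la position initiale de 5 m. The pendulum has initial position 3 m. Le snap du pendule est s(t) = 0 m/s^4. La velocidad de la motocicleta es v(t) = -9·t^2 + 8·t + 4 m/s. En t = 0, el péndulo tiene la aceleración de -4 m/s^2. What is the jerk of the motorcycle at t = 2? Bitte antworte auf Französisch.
Pour résoudre ceci, nous devons prendre 2 dérivées de notre équation de la vitesse v(t) = -9·t^2 + 8·t + 4. En dérivant la vitesse, nous obtenons l'accélération: a(t) = 8 - 18·t. En prenant d/dt de a(t), nous trouvons j(t) = -18. En utilisant j(t) = -18 et en substituant t = 2, nous trouvons j = -18.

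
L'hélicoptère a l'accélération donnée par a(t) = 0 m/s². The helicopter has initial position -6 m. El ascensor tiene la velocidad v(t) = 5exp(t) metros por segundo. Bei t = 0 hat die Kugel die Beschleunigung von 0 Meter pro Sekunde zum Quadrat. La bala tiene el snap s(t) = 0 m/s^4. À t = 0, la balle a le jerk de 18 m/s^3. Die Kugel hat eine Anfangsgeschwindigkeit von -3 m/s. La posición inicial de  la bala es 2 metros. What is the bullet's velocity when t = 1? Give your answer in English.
Starting from snap s(t) = 0, we take 3 integrals. The integral of snap, with j(0) = 18, gives jerk: j(t) = 18. Integrating jerk and using the initial condition a(0) = 0, we get a(t) = 18·t. The integral of acceleration, with v(0) = -3, gives velocity: v(t) = 9·t^2 - 3. We have velocity v(t) = 9·t^2 - 3. Substituting t = 1: v(1) = 6.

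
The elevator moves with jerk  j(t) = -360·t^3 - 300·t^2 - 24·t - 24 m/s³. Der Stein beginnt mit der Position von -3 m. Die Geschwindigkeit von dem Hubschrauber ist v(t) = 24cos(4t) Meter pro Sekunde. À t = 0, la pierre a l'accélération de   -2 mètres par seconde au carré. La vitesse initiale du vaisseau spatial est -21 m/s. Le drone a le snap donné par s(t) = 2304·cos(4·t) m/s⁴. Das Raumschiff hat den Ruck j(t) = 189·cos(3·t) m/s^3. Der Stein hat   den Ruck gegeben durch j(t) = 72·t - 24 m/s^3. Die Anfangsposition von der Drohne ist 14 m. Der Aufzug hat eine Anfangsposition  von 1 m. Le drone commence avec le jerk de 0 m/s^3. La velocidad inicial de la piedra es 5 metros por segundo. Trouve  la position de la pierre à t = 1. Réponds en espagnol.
Para resolver esto, necesitamos tomar 3 integrales de nuestra ecuación de la sacudida j(t) = 72·t - 24. La antiderivada de la sacudida es la aceleración. Usando a(0) = -2, obtenemos a(t) = 36·t^2 - 24·t - 2. Integrando la aceleración y usando la condición inicial v(0) = 5, obtenemos v(t) = 12·t^3 - 12·t^2 - 2·t + 5. Integrando la velocidad y usando la condición inicial x(0) = -3, obtenemos x(t) = 3·t^4 - 4·t^3 - t^2 + 5·t - 3. Usando x(t) = 3·t^4 - 4·t^3 - t^2 + 5·t - 3 y sustituyendo t = 1, encontramos x = 0.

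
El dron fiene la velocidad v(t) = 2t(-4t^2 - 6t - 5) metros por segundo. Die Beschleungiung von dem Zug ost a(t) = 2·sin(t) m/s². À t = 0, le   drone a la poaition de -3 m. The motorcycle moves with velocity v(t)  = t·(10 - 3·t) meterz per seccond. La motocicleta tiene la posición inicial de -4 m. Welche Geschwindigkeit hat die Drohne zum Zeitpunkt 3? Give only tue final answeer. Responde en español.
La respuesta es -354.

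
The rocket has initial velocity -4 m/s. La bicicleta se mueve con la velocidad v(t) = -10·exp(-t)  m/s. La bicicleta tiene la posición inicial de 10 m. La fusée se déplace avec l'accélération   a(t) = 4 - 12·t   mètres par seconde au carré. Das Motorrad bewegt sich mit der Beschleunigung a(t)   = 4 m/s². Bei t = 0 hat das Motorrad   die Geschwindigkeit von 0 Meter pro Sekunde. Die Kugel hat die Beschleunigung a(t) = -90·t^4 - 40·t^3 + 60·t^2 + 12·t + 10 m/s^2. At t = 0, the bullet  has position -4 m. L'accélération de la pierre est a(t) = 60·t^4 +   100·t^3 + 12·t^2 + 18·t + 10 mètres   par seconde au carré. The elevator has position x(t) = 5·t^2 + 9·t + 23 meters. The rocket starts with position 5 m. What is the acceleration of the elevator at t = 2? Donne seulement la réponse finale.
At t = 2, a = 10.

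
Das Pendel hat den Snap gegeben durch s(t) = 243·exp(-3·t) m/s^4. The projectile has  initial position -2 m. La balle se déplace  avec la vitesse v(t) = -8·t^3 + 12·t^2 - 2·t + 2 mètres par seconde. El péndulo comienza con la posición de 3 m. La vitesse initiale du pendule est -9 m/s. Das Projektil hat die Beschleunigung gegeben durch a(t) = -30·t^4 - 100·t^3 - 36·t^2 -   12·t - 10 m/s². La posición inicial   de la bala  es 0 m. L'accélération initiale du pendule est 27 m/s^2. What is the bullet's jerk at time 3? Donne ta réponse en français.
Nous devons dériver notre équation de la vitesse v(t) = -8·t^3 + 12·t^2 - 2·t + 2 2 fois. En dérivant la vitesse, nous obtenons l'accélération: a(t) = -24·t^2 + 24·t - 2. En dérivant l'accélération, nous obtenons le jerk: j(t) = 24 - 48·t. Nous avons le jerk j(t) = 24 - 48·t. En substituant t = 3: j(3) = -120.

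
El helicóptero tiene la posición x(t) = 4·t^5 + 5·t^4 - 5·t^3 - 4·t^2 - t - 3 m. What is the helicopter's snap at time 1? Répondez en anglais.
Starting from position x(t) = 4·t^5 + 5·t^4 - 5·t^3 - 4·t^2 - t - 3, we take 4 derivatives. Taking d/dt of x(t), we find v(t) = 20·t^4 + 20·t^3 - 15·t^2 - 8·t - 1. Taking d/dt of v(t), we find a(t) = 80·t^3 + 60·t^2 - 30·t - 8. Differentiating acceleration, we get jerk: j(t) = 240·t^2 + 120·t - 30. Differentiating jerk, we get snap: s(t) = 480·t + 120. Using s(t) = 480·t + 120 and substituting t = 1, we find s = 600.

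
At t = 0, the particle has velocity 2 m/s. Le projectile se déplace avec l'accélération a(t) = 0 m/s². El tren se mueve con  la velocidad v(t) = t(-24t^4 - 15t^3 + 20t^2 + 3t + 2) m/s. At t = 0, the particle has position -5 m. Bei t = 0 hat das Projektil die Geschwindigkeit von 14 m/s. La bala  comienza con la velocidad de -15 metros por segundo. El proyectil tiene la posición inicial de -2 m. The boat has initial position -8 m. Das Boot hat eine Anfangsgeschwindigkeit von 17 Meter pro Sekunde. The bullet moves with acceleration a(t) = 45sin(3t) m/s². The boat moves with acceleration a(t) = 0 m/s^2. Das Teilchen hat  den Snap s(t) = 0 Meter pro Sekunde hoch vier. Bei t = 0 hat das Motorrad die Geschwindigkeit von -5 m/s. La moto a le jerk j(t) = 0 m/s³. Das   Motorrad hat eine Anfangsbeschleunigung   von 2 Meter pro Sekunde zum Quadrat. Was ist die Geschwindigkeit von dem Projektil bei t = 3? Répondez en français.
Nous devons intégrer notre équation de l'accélération a(t) = 0 1 fois. L'intégrale de l'accélération est la vitesse. En utilisant v(0) = 14, nous obtenons v(t) = 14. De l'équation de la vitesse v(t) = 14, nous substituons t = 3 pour obtenir v = 14.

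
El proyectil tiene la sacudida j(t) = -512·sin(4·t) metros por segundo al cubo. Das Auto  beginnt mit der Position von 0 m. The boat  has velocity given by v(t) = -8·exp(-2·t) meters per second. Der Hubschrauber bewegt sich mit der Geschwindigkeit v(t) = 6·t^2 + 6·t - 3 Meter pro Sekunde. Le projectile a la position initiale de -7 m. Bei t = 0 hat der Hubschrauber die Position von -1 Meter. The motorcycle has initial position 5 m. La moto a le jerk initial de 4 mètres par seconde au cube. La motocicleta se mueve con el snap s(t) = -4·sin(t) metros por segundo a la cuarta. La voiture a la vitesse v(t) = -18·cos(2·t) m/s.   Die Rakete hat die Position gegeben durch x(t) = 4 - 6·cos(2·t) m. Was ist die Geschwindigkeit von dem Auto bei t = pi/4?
Aus der Gleichung für die Geschwindigkeit v(t) = -18·cos(2·t), setzen wir t = pi/4 ein und erhalten v = 0.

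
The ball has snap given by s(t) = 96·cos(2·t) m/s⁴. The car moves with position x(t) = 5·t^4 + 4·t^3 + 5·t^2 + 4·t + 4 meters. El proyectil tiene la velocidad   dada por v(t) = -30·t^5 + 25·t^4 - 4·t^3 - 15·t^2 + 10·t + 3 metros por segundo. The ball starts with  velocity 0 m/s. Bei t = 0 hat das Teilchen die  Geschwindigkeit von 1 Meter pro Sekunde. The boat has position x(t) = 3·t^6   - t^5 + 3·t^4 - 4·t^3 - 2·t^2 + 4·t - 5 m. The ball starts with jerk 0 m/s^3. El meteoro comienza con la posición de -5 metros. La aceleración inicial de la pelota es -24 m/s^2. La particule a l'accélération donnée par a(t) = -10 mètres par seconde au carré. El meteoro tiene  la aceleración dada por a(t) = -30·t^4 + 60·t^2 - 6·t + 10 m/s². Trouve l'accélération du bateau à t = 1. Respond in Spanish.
Para resolver esto, necesitamos tomar 2 derivadas de nuestra ecuación de la posición x(t) = 3·t^6 - t^5 + 3·t^4 - 4·t^3 - 2·t^2 + 4·t - 5. Tomando d/dt de x(t), encontramos v(t) = 18·t^5 - 5·t^4 + 12·t^3 - 12·t^2 - 4·t + 4. Tomando d/dt de v(t), encontramos a(t) = 90·t^4 - 20·t^3 + 36·t^2 - 24·t - 4. Usando a(t) = 90·t^4 - 20·t^3 + 36·t^2 - 24·t - 4 y sustituyendo t = 1, encontramos a = 78.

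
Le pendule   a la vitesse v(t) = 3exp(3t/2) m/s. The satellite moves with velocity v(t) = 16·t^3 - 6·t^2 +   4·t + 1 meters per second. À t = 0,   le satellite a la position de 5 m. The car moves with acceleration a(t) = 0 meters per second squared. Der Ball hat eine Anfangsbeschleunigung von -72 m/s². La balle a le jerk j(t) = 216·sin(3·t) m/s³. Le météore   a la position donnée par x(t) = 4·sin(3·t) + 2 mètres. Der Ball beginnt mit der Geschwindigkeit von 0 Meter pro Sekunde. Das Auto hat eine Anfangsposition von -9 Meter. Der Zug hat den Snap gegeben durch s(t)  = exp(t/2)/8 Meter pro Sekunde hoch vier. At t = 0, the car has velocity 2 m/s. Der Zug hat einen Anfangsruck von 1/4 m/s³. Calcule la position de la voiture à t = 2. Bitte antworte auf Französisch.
Pour résoudre ceci, nous devons prendre 2 intégrales de notre équation de l'accélération a(t) = 0. La primitive de l'accélération, avec v(0) = 2, donne la vitesse: v(t) = 2. En prenant ∫v(t)dt et en appliquant x(0) = -9, nous trouvons x(t) = 2·t - 9. De l'équation de la position x(t) = 2·t - 9, nous substituons t = 2 pour obtenir x = -5.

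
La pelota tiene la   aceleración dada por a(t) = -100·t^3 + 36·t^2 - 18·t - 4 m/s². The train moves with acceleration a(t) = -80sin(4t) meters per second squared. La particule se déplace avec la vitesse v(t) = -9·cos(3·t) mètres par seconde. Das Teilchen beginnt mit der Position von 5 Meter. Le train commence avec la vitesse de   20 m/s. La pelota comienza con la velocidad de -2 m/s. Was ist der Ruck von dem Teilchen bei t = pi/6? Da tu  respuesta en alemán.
Wir müssen unsere Gleichung für die Geschwindigkeit v(t) = -9·cos(3·t) 2-mal ableiten. Mit d/dt von v(t) finden wir a(t) = 27·sin(3·t). Die Ableitung von der Beschleunigung ergibt den Ruck: j(t) = 81·cos(3·t). Aus der Gleichung für den Ruck j(t) = 81·cos(3·t), setzen wir t = pi/6 ein und erhalten j = 0.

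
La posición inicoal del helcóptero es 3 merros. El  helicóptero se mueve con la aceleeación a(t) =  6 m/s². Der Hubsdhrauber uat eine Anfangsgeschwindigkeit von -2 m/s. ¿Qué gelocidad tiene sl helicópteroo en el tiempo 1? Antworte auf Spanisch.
Para resolver esto, necesitamos tomar 1 antiderivada de nuestra ecuación de la aceleración a(t) = 6. La antiderivada de la aceleración, con v(0) = -2, da la velocidad: v(t) = 6·t - 2. Tenemos la velocidad v(t) = 6·t - 2. Sustituyendo t = 1: v(1) = 4.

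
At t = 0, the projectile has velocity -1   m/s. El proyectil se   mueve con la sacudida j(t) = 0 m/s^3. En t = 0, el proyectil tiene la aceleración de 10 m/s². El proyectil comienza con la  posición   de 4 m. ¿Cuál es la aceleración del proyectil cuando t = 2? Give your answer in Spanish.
Partiendo de la sacudida j(t) = 0, tomamos 1 antiderivada. La integral de la sacudida es la aceleración. Usando a(0) = 10, obtenemos a(t) = 10. Usando a(t) = 10 y sustituyendo t = 2, encontramos a = 10.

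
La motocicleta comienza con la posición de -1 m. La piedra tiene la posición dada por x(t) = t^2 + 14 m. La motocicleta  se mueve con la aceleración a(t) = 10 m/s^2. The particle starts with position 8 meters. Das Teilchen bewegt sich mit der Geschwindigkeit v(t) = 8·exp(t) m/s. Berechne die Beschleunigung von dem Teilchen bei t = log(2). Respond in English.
To solve this, we need to take 1 derivative of our velocity equation v(t) = 8·exp(t). The derivative of velocity gives acceleration: a(t) = 8·exp(t). From the given acceleration equation a(t) = 8·exp(t), we substitute t = log(2) to get a = 16.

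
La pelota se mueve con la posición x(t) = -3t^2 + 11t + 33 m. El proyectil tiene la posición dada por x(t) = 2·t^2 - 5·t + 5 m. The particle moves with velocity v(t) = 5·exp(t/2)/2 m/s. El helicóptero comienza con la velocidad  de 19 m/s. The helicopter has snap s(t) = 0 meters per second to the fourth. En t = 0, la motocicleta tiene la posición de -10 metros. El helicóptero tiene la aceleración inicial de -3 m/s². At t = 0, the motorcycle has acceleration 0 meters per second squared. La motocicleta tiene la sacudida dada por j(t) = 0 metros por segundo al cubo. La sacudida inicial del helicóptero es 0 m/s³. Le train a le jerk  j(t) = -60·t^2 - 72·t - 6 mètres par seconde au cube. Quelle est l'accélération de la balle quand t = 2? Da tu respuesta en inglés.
To solve this, we need to take 2 derivatives of our position equation x(t) = -3·t^2 + 11·t + 33. Differentiating position, we get velocity: v(t) = 11 - 6·t. Taking d/dt of v(t), we find a(t) = -6. Using a(t) = -6 and substituting t = 2, we find a = -6.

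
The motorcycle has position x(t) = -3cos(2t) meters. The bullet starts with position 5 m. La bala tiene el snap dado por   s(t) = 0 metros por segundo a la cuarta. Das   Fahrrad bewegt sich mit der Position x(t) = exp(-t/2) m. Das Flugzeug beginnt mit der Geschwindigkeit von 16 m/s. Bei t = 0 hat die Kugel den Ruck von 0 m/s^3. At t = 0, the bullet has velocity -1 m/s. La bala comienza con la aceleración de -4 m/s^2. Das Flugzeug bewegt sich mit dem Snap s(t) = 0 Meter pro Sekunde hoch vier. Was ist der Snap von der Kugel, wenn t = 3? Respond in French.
En utilisant s(t) = 0 et en substituant t = 3, nous trouvons s = 0.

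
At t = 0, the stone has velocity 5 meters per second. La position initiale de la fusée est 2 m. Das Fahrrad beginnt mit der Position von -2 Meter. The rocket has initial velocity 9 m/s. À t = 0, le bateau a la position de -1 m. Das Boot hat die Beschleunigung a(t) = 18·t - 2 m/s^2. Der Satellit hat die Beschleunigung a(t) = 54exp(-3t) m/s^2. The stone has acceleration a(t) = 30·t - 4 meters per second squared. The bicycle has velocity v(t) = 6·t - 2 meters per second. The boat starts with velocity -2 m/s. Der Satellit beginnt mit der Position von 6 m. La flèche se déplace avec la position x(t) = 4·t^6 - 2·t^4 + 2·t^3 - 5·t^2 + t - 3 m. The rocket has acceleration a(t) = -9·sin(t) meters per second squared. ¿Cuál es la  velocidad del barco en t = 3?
Partiendo de la aceleración a(t) = 18·t - 2, tomamos 1 antiderivada. Tomando ∫a(t)dt y aplicando v(0) = -2, encontramos v(t) = 9·t^2 - 2·t - 2. Tenemos la velocidad v(t) = 9·t^2 - 2·t - 2. Sustituyendo t = 3: v(3) = 73.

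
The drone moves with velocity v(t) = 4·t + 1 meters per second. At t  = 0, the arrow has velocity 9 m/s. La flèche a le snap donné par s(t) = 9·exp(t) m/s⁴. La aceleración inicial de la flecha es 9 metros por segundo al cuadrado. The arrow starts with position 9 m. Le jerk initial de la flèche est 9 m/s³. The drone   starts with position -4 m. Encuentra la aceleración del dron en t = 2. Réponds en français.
Pour résoudre ceci, nous devons prendre 1 dérivée de notre équation de la vitesse v(t) = 4·t + 1. En prenant d/dt de v(t), nous trouvons a(t) = 4. De l'équation de l'accélération a(t) = 4, nous substituons t = 2 pour obtenir a = 4.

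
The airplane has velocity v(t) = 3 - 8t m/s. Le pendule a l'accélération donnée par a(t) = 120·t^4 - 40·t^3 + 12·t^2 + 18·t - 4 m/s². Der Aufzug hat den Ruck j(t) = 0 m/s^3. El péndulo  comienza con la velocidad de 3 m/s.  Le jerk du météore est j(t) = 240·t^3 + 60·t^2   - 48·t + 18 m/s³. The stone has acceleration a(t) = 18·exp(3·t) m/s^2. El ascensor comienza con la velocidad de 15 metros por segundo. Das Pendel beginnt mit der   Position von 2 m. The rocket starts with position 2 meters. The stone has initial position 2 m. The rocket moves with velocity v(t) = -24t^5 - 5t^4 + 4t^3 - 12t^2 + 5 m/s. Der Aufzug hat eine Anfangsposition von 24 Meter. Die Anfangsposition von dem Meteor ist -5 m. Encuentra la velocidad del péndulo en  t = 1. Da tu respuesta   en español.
Para resolver esto, necesitamos tomar 1 integral de nuestra ecuación de la aceleración a(t) = 120·t^4 - 40·t^3 + 12·t^2 + 18·t - 4. La antiderivada de la aceleración, con v(0) = 3, da la velocidad: v(t) = 24·t^5 - 10·t^4 + 4·t^3 + 9·t^2 - 4·t + 3. De la ecuación de la velocidad v(t) = 24·t^5 - 10·t^4 + 4·t^3 + 9·t^2 - 4·t + 3, sustituimos t = 1 para obtener v = 26.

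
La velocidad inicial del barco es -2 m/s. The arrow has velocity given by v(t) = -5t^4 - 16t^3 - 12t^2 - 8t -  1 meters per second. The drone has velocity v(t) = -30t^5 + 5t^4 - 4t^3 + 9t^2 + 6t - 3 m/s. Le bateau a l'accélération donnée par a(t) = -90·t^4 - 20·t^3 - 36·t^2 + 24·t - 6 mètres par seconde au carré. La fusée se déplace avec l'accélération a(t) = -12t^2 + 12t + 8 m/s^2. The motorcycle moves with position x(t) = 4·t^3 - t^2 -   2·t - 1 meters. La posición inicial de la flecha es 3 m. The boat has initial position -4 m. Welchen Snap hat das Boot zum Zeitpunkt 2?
Wir müssen unsere Gleichung für die Beschleunigung a(t) = -90·t^4 - 20·t^3 - 36·t^2 + 24·t - 6 2-mal ableiten. Die Ableitung von der Beschleunigung ergibt den Ruck: j(t) = -360·t^3 - 60·t^2 - 72·t + 24. Die Ableitung von dem Ruck ergibt den Snap: s(t) = -1080·t^2 - 120·t - 72. Mit s(t) = -1080·t^2 - 120·t - 72 und Einsetzen von t = 2, finden wir s = -4632.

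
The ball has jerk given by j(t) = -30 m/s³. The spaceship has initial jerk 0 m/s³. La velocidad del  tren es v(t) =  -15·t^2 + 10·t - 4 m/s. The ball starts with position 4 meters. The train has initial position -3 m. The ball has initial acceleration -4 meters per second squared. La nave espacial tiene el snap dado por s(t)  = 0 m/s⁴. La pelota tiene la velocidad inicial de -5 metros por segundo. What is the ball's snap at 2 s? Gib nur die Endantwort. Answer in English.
The snap at t = 2 is s = 0.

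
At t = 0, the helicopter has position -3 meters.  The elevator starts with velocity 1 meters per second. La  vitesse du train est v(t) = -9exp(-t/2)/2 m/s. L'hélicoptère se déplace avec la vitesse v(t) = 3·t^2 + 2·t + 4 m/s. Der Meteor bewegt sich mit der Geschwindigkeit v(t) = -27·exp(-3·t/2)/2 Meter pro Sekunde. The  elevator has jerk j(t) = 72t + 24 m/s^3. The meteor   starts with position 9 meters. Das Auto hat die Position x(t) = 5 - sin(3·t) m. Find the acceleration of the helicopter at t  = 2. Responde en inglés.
To solve this, we need to take 1 derivative of our velocity equation v(t) = 3·t^2 + 2·t + 4. The derivative of velocity gives acceleration: a(t) = 6·t + 2. We have acceleration a(t) = 6·t + 2. Substituting t = 2: a(2) = 14.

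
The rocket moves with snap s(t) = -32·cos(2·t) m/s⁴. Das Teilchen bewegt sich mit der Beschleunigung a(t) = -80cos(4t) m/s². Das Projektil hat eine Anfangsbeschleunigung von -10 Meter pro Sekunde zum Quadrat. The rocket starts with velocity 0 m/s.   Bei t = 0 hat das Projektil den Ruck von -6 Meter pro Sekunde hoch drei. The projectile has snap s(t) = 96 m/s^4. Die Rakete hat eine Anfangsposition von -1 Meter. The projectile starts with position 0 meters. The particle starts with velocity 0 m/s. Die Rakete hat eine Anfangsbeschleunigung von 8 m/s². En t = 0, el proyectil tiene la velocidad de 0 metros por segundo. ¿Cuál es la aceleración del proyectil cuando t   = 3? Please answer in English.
To find the answer, we compute 2 antiderivatives of s(t) = 96. Integrating snap and using the initial condition j(0) = -6, we get j(t) = 96·t - 6. Taking ∫j(t)dt and applying a(0) = -10, we find a(t) = 48·t^2 - 6·t - 10. Using a(t) = 48·t^2 - 6·t - 10 and substituting t = 3, we find a = 404.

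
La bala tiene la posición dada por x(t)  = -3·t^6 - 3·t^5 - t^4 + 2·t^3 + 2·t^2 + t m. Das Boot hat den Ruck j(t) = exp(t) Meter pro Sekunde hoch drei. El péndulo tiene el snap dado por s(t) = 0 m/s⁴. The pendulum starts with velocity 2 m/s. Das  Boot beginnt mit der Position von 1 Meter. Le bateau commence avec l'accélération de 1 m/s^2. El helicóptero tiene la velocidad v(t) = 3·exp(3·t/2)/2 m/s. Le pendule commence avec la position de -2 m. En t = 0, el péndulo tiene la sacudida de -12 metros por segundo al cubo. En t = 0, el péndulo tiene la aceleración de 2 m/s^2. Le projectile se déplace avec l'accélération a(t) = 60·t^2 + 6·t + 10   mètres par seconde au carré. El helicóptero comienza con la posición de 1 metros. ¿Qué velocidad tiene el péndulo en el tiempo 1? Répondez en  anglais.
We must find the integral of our snap equation s(t) = 0 3 times. Finding the antiderivative of s(t) and using j(0) = -12: j(t) = -12. The integral of jerk, with a(0) = 2, gives acceleration: a(t) = 2 - 12·t. Finding the antiderivative of a(t) and using v(0) = 2: v(t) = -6·t^2 + 2·t + 2. From the given velocity equation v(t) = -6·t^2 + 2·t + 2, we substitute t = 1 to get v = -2.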